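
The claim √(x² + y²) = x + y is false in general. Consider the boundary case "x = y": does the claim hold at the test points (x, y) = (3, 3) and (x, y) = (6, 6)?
No, fails at both test points

At (3, 3): LHS = 3·√(2) ≈ 4.243 ≠ RHS = 6
At (6, 6): LHS = 6·√(2) ≈ 8.485 ≠ RHS = 12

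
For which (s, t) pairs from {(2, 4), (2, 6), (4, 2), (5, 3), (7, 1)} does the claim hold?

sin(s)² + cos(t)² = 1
Testing each pair:
(2, 4): LHS = cos(4)² + sin(2)² ≈ 1.254, RHS = 1 → fails
(2, 6): LHS = sin(2)² + cos(6)² ≈ 1.749, RHS = 1 → fails
(4, 2): LHS = cos(2)² + sin(4)² ≈ 0.7459, RHS = 1 → fails
(5, 3): LHS = sin(5)² + cos(3)² ≈ 1.9, RHS = 1 → fails
(7, 1): LHS = cos(1)² + sin(7)² ≈ 0.7236, RHS = 1 → fails

No pair satisfies the claim.

Answer: None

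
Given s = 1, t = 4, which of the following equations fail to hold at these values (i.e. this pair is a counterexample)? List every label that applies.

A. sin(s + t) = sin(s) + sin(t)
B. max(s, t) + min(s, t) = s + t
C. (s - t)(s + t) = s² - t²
Evaluating each claim at the given values:
A. LHS = sin(5) ≈ -0.9589, RHS = sin(4) + sin(1) ≈ 0.08467 → fails here (LHS ≠ RHS)
B. LHS = 5, RHS = 5 → holds here (LHS = RHS)
C. LHS = -15, RHS = -15 → holds here (LHS = RHS)

Answer: A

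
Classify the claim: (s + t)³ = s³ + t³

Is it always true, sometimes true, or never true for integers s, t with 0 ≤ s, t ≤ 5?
It holds at (s, t) = (0, 1) (both sides equal 1), but fails at (s, t) = (4, 1) (LHS = 125, RHS = 65).

Answer: Sometimes true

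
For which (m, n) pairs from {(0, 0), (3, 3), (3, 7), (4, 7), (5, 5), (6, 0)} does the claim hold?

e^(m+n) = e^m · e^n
Testing each pair:
(0, 0): LHS = 1, RHS = 1 → holds
(3, 3): LHS = e^6 ≈ 403.4, RHS = e^6 ≈ 403.4 → holds
(3, 7): LHS = e^10 ≈ 22026.5, RHS = e^10 ≈ 22026.5 → holds
(4, 7): LHS = e^11 ≈ 59874.1, RHS = e^11 ≈ 59874.1 → holds
(5, 5): LHS = e^10 ≈ 22026.5, RHS = e^10 ≈ 22026.5 → holds
(6, 0): LHS = e^6 ≈ 403.4, RHS = e^6 ≈ 403.4 → holds

Every pair satisfies the claim.

Answer: All pairs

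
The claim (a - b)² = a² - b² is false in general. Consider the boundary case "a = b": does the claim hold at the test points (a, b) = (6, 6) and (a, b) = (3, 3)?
Yes, holds at both test points

At (6, 6): LHS = 0, RHS = 0 → equal
At (3, 3): LHS = 0, RHS = 0 → equal

So the claim does hold at both of these boundary points, even though it is not an identity.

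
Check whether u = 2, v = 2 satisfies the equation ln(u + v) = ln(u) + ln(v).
Substituting u = 2, v = 2:

LHS = ln(2 + 2) = ln(4) ≈ 1.386
RHS = ln(2) + ln(2) = 2·ln(2) ≈ 1.386

LHS = RHS, so the equation holds at this point.

Answer: Holds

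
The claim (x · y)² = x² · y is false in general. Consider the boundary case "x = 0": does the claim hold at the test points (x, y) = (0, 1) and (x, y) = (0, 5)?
Yes, holds at both test points

At (0, 1): LHS = 0, RHS = 0 → equal
At (0, 5): LHS = 0, RHS = 0 → equal

So the claim does hold at both of these boundary points, even though it is not an identity.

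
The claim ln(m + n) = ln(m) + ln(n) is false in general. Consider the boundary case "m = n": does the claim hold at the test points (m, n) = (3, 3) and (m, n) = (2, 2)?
Only at (2, 2)

At (3, 3): LHS = ln(6) ≈ 1.792 ≠ RHS = 2·ln(3) ≈ 2.197
At (2, 2): LHS = ln(4) ≈ 1.386, RHS = 2·ln(2) ≈ 1.386 → equal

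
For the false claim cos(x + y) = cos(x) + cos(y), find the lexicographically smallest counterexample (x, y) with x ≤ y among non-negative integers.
Substituting (0, 0) into the claim:
LHS = cos(0 + 0) = 1
RHS = cos(0) + cos(0) = 2

Since LHS ≠ RHS, this pair disproves the claim, and no lexicographically smaller pair (x ≤ y, non-negative integers) does.

For instance (1, 4) is also a counterexample (LHS = cos(5) ≈ 0.2837, RHS = cos(4) + cos(1) ≈ -0.1133), but it's lexicographically larger.

Answer: (x, y) = (0, 0)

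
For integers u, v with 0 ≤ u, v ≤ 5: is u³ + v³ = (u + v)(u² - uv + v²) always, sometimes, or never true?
Always true

The identity holds for every pair in the range. For instance at (u, v) = (5, 4): both sides equal 189.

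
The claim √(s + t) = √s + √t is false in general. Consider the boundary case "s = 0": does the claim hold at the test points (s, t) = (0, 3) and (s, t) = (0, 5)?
Yes, holds at both test points

At (0, 3): LHS = √(3) ≈ 1.732, RHS = √(3) ≈ 1.732 → equal
At (0, 5): LHS = √(5) ≈ 2.236, RHS = √(5) ≈ 2.236 → equal

So the claim does hold at both of these boundary points, even though it is not an identity.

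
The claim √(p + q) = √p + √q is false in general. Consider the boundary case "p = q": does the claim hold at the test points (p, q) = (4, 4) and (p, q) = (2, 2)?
At (4, 4): LHS = 2·√(2) ≈ 2.828 ≠ RHS = 4
At (2, 2): LHS = 2 ≠ RHS = 2·√(2) ≈ 2.828

Answer: No, fails at both test points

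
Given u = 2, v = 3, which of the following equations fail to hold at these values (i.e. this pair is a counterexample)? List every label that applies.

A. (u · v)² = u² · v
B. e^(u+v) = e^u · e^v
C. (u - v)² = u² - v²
A, C

Evaluating each claim at the given values:
A. LHS = 36, RHS = 12 → fails here (LHS ≠ RHS)
B. LHS = e^5 ≈ 148.4, RHS = e^5 ≈ 148.4 → holds here (LHS = RHS)
C. LHS = 1, RHS = -5 → fails here (LHS ≠ RHS)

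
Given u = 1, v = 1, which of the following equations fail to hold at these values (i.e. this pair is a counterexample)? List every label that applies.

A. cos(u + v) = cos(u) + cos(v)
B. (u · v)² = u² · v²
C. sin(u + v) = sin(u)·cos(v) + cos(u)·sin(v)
Evaluating each claim at the given values:
A. LHS = cos(2) ≈ -0.4161, RHS = 2·cos(1) ≈ 1.081 → fails here (LHS ≠ RHS)
B. LHS = 1, RHS = 1 → holds here (LHS = RHS)
C. LHS = sin(2) ≈ 0.9093, RHS = 2·sin(1)·cos(1) ≈ 0.9093 → holds here (LHS = RHS)

Answer: A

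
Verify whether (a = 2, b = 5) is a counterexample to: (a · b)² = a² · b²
No

Substituting a = 2, b = 5:
LHS = (2 · 5)² = 100
RHS = 2² · 5² = 100

The sides agree, so this pair does not disprove the claim.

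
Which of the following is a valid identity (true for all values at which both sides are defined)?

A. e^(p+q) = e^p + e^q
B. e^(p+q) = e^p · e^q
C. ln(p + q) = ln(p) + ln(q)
A: fails at (3, 7) — LHS = e^10 ≈ 22026.5, RHS = e^3 + e^7 ≈ 1117.
B: holds — e.g. at (0, 1), both sides equal e ≈ 2.718.
C: fails at (2, 7) — LHS = ln(9) ≈ 2.197, RHS = ln(2) + ln(7) ≈ 2.639.

Answer: B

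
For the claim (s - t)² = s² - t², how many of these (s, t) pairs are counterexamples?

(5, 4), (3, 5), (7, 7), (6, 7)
3

Testing each pair:
(5, 4): LHS = 1, RHS = 9 → counterexample
(3, 5): LHS = 4, RHS = -16 → counterexample
(7, 7): LHS = 0, RHS = 0 → satisfies claim
(6, 7): LHS = 1, RHS = -13 → counterexample

That makes 3 counterexamples.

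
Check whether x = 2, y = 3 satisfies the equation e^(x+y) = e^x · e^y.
Holds

Substituting x = 2, y = 3:

LHS = e^(2+3) = e^5 ≈ 148.4
RHS = e^2 · e^3 = e^5 ≈ 148.4

LHS = RHS, so the equation holds at this point.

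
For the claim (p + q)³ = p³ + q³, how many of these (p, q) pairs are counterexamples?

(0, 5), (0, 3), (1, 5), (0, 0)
Testing each pair:
(0, 5): LHS = 125, RHS = 125 → satisfies claim
(0, 3): LHS = 27, RHS = 27 → satisfies claim
(1, 5): LHS = 216, RHS = 126 → counterexample
(0, 0): LHS = 0, RHS = 0 → satisfies claim

That makes 1 counterexample.

Answer: 1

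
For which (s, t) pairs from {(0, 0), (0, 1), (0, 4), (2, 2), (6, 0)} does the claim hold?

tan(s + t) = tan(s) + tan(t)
(0, 0), (0, 1), (0, 4), (6, 0)

Testing each pair:
(0, 0): LHS = 0, RHS = 0 → holds
(0, 1): LHS = tan(1) ≈ 1.557, RHS = tan(1) ≈ 1.557 → holds
(0, 4): LHS = tan(4) ≈ 1.158, RHS = tan(4) ≈ 1.158 → holds
(2, 2): LHS = tan(4) ≈ 1.158, RHS = 2·tan(2) ≈ -4.37 → fails
(6, 0): LHS = tan(6) ≈ -0.291, RHS = tan(6) ≈ -0.291 → holds

4 of 5 pairs satisfy the claim.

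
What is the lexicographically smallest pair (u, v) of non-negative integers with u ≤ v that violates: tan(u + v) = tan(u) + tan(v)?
At (0, 2): both sides equal tan(2) ≈ -2.185, so it holds there.
At (0, 6): both sides equal tan(6) ≈ -0.291, so it holds there.

Substituting (1, 1) into the claim:
LHS = tan(1 + 1) = tan(2) ≈ -2.185
RHS = tan(1) + tan(1) = 2·tan(1) ≈ 3.115

Since LHS ≠ RHS, this pair disproves the claim, and no lexicographically smaller pair (u ≤ v, non-negative integers) does.

For instance (2, 7) is also a counterexample (LHS = tan(9) ≈ -0.4523, RHS = tan(2) + tan(7) ≈ -1.314), but it's lexicographically larger.

Answer: (u, v) = (1, 1)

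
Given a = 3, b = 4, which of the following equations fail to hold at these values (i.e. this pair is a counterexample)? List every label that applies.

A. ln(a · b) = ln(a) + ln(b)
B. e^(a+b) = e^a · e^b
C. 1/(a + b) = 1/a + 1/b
C

Evaluating each claim at the given values:
A. LHS = ln(12) ≈ 2.485, RHS = ln(3) + ln(4) ≈ 2.485 → holds here (LHS = RHS)
B. LHS = e^7 ≈ 1097, RHS = e^7 ≈ 1097 → holds here (LHS = RHS)
C. LHS = 1/7, RHS = 7/12 → fails here (LHS ≠ RHS)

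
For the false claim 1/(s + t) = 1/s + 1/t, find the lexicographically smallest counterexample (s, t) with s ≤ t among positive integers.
Substituting (1, 1) into the claim:
LHS = 1/(1 + 1) = 1/2
RHS = 1/1 + 1/1 = 2

Since LHS ≠ RHS, this pair disproves the claim, and no lexicographically smaller pair (s ≤ t, positive integers) does.

For instance (6, 7) is also a counterexample (LHS = 1/13, RHS = 13/42), but it's lexicographically larger.

Answer: (s, t) = (1, 1)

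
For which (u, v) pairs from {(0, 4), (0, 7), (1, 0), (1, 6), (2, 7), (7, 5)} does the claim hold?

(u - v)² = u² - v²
Testing each pair:
(0, 4): LHS = 16, RHS = -16 → fails
(0, 7): LHS = 49, RHS = -49 → fails
(1, 0): LHS = 1, RHS = 1 → holds
(1, 6): LHS = 25, RHS = -35 → fails
(2, 7): LHS = 25, RHS = -45 → fails
(7, 5): LHS = 4, RHS = 24 → fails

1 of 6 pairs satisfies the claim.

Answer: (1, 0)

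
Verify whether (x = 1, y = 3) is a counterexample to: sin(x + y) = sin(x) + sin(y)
Yes

Substituting x = 1, y = 3:
LHS = sin(1 + 3) = sin(4) ≈ -0.7568
RHS = sin(1) + sin(3) ≈ 0.9826

Since LHS ≠ RHS, this pair disproves the claim.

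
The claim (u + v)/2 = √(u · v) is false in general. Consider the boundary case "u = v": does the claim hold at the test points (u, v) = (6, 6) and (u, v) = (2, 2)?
At (6, 6): LHS = 6, RHS = 6 → equal
At (2, 2): LHS = 2, RHS = 2 → equal

So the claim does hold at both of these boundary points, even though it is not an identity.

Answer: Yes, holds at both test points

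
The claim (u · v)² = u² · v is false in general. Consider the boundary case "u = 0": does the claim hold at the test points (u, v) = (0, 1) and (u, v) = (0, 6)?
Yes, holds at both test points

At (0, 1): LHS = 0, RHS = 0 → equal
At (0, 6): LHS = 0, RHS = 0 → equal

So the claim does hold at both of these boundary points, even though it is not an identity.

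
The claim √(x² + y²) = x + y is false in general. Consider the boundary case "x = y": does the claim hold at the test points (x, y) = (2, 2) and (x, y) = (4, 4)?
No, fails at both test points

At (2, 2): LHS = 2·√(2) ≈ 2.828 ≠ RHS = 4
At (4, 4): LHS = 4·√(2) ≈ 5.657 ≠ RHS = 8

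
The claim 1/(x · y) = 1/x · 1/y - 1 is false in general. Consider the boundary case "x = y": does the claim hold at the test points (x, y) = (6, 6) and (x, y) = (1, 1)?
No, fails at both test points

At (6, 6): LHS = 1/36 ≠ RHS = -35/36
At (1, 1): LHS = 1 ≠ RHS = 0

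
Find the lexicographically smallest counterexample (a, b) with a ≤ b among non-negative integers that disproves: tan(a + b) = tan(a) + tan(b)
(a, b) = (1, 1)

At (0, 2): both sides equal tan(2) ≈ -2.185, so it holds there.
At (0, 4): both sides equal tan(4) ≈ 1.158, so it holds there.

Substituting (1, 1) into the claim:
LHS = tan(1 + 1) = tan(2) ≈ -2.185
RHS = tan(1) + tan(1) = 2·tan(1) ≈ 3.115

Since LHS ≠ RHS, this pair disproves the claim, and no lexicographically smaller pair (a ≤ b, non-negative integers) does.

For instance (3, 3) is also a counterexample (LHS = tan(6) ≈ -0.291, RHS = 2·tan(3) ≈ -0.2851), but it's lexicographically larger.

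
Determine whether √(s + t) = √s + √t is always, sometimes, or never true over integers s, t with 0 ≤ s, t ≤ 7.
Sometimes true

It holds at (s, t) = (0, 4) (both sides equal 2), but fails at (s, t) = (4, 5) (LHS = 3, RHS = 2 + √(5) ≈ 4.236).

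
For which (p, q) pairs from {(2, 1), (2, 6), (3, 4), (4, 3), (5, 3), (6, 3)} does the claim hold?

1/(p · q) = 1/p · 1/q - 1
Testing each pair:
(2, 1): LHS = 1/2, RHS = -1/2 → fails
(2, 6): LHS = 1/12, RHS = -11/12 → fails
(3, 4): LHS = 1/12, RHS = -11/12 → fails
(4, 3): LHS = 1/12, RHS = -11/12 → fails
(5, 3): LHS = 1/15, RHS = -14/15 → fails
(6, 3): LHS = 1/18, RHS = -17/18 → fails

No pair satisfies the claim.

Answer: None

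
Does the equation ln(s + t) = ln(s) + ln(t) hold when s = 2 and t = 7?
Fails

Substituting s = 2, t = 7:

LHS = ln(2 + 7) = ln(9) ≈ 2.197
RHS = ln(2) + ln(7) ≈ 2.639

LHS ≠ RHS, so the equation does not hold at this point.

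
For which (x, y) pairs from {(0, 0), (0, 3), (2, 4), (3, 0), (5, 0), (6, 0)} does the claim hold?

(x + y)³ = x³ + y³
Testing each pair:
(0, 0): LHS = 0, RHS = 0 → holds
(0, 3): LHS = 27, RHS = 27 → holds
(2, 4): LHS = 216, RHS = 72 → fails
(3, 0): LHS = 27, RHS = 27 → holds
(5, 0): LHS = 125, RHS = 125 → holds
(6, 0): LHS = 216, RHS = 216 → holds

5 of 6 pairs satisfy the claim.

Answer: (0, 0), (0, 3), (3, 0), (5, 0), (6, 0)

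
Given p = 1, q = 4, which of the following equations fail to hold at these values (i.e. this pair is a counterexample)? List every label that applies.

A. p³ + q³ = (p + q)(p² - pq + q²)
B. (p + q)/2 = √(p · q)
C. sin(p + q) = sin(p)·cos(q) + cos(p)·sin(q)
B

Evaluating each claim at the given values:
A. LHS = 65, RHS = 65 → holds here (LHS = RHS)
B. LHS = 5/2, RHS = 2 → fails here (LHS ≠ RHS)
C. LHS = sin(5) ≈ -0.9589, RHS = sin(1)·cos(4) + sin(4)·cos(1) ≈ -0.9589 → holds here (LHS = RHS)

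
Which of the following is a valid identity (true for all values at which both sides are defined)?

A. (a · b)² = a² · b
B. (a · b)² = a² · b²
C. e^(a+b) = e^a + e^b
B

A: fails at (1, 2) — LHS = 4, RHS = 2.
B: holds — e.g. at (2, 2), both sides equal 16.
C: fails at (1, 2) — LHS = e^3 ≈ 20.09, RHS = e + e^2 ≈ 10.11.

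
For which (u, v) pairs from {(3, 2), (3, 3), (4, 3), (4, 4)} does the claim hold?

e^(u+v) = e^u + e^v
None

Testing each pair:
(3, 2): LHS = e^5 ≈ 148.4, RHS = e^2 + e^3 ≈ 27.47 → fails
(3, 3): LHS = e^6 ≈ 403.4, RHS = 2·e^3 ≈ 40.17 → fails
(4, 3): LHS = e^7 ≈ 1097, RHS = e^3 + e^4 ≈ 74.68 → fails
(4, 4): LHS = e^8 ≈ 2981, RHS = 2·e^4 ≈ 109.2 → fails

No pair satisfies the claim.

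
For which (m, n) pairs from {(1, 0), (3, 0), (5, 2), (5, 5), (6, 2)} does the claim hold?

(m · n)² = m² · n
Testing each pair:
(1, 0): LHS = 0, RHS = 0 → holds
(3, 0): LHS = 0, RHS = 0 → holds
(5, 2): LHS = 100, RHS = 50 → fails
(5, 5): LHS = 625, RHS = 125 → fails
(6, 2): LHS = 144, RHS = 72 → fails

2 of 5 pairs satisfy the claim.

Answer: (1, 0), (3, 0)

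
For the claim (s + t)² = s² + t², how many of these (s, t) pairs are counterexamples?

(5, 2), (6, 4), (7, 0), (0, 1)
2

Testing each pair:
(5, 2): LHS = 49, RHS = 29 → counterexample
(6, 4): LHS = 100, RHS = 52 → counterexample
(7, 0): LHS = 49, RHS = 49 → satisfies claim
(0, 1): LHS = 1, RHS = 1 → satisfies claim

That makes 2 counterexamples.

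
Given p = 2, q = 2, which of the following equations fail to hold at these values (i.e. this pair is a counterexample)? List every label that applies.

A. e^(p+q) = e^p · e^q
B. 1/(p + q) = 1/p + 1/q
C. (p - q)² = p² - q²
B

Evaluating each claim at the given values:
A. LHS = e^4 ≈ 54.6, RHS = e^4 ≈ 54.6 → holds here (LHS = RHS)
B. LHS = 1/4, RHS = 1 → fails here (LHS ≠ RHS)
C. LHS = 0, RHS = 0 → holds here (LHS = RHS)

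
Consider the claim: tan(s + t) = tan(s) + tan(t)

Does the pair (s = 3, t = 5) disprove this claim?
Yes

Substituting s = 3, t = 5:
LHS = tan(3 + 5) = tan(8) ≈ -6.8
RHS = tan(3) + tan(5) ≈ -3.523

Since LHS ≠ RHS, this pair disproves the claim.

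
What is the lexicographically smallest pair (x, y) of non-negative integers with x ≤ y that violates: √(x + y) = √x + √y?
Substituting (1, 1) into the claim:
LHS = √(1 + 1) = √(2) ≈ 1.414
RHS = √1 + √1 = 2

Since LHS ≠ RHS, this pair disproves the claim, and no lexicographically smaller pair (x ≤ y, non-negative integers) does.

For instance (2, 3) is also a counterexample (LHS = √(5) ≈ 2.236, RHS = √(2) + √(3) ≈ 3.146), but it's lexicographically larger.

Answer: (x, y) = (1, 1)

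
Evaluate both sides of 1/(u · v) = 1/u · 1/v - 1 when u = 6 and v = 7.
LHS = 1/(6 · 7) = 1/42
RHS = 1/6 · 1/7 - 1 = -41/42

LHS ≠ RHS, so the equation does not hold here.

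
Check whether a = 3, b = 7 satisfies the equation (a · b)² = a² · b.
Substituting a = 3, b = 7:

LHS = (3 · 7)² = 441
RHS = 3² · 7 = 63

LHS ≠ RHS, so the equation does not hold at this point.

Answer: Fails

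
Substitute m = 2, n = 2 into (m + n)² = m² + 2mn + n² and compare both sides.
LHS = (2 + 2)² = 16
RHS = 2² + 2·2·2 + 2² = 16

LHS = RHS: the two sides agree.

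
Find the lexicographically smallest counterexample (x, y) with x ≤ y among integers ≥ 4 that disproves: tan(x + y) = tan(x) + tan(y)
(x, y) = (4, 4)

Substituting (4, 4) into the claim:
LHS = tan(4 + 4) = tan(8) ≈ -6.8
RHS = tan(4) + tan(4) = 2·tan(4) ≈ 2.316

Since LHS ≠ RHS, this pair disproves the claim, and no lexicographically smaller pair (x ≤ y, integers ≥ 4) does.

For instance (11, 11) is also a counterexample (LHS = tan(22) ≈ 0.008852, RHS = 2·tan(11) ≈ -451.9), but it's lexicographically larger.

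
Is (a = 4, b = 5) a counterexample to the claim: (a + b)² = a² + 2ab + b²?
Substituting a = 4, b = 5:
LHS = (4 + 5)² = 81
RHS = 4² + 2·4·5 + 5² = 81

The sides agree, so this pair does not disprove the claim.

Answer: No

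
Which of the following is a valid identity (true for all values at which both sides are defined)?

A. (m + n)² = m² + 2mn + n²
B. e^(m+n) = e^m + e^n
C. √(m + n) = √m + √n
A

A: holds — e.g. at (2, 7), both sides equal 81.
B: fails at (1, 5) — LHS = e^6 ≈ 403.4, RHS = e + e^5 ≈ 151.1.
C: fails at (4, 4) — LHS = 2·√(2) ≈ 2.828, RHS = 4.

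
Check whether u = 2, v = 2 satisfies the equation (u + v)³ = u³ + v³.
Fails

Substituting u = 2, v = 2:

LHS = (2 + 2)³ = 64
RHS = 2³ + 2³ = 16

LHS ≠ RHS, so the equation does not hold at this point.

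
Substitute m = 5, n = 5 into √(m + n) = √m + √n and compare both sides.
LHS = √(5 + 5) = √(10) ≈ 3.162
RHS = √5 + √5 = 2·√(5) ≈ 4.472

LHS ≠ RHS (they differ by about 1.31), so the equation does not hold here.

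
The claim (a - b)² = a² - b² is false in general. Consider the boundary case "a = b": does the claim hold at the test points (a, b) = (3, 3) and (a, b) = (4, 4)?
Yes, holds at both test points

At (3, 3): LHS = 0, RHS = 0 → equal
At (4, 4): LHS = 0, RHS = 0 → equal

So the claim does hold at both of these boundary points, even though it is not an identity.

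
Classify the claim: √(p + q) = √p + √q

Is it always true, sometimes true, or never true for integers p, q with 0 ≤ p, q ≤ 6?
It holds at (p, q) = (4, 0) (both sides equal 2), but fails at (p, q) = (2, 1) (LHS = √(3) ≈ 1.732, RHS = 1 + √(2) ≈ 2.414).

Answer: Sometimes true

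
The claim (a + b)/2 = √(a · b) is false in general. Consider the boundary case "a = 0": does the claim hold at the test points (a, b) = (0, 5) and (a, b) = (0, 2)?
At (0, 5): LHS = 5/2 ≠ RHS = 0
At (0, 2): LHS = 1 ≠ RHS = 0

Answer: No, fails at both test points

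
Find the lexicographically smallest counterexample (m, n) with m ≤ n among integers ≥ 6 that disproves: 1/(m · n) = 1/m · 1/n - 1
(m, n) = (6, 6)

Substituting (6, 6) into the claim:
LHS = 1/(6 · 6) = 1/36
RHS = 1/6 · 1/6 - 1 = -35/36

Since LHS ≠ RHS, this pair disproves the claim, and no lexicographically smaller pair (m ≤ n, integers ≥ 6) does.

For instance (10, 12) is also a counterexample (LHS = 1/120, RHS = -119/120), but it's lexicographically larger.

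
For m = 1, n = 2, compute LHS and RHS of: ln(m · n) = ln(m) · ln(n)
LHS = ln(1 · 2) = ln(2) ≈ 0.6931
RHS = ln(1) · ln(2) = 0

LHS ≠ RHS (they differ by about 0.6931), so the equation does not hold here.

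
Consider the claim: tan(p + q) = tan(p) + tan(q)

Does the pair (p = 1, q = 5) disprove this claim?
Yes

Substituting p = 1, q = 5:
LHS = tan(1 + 5) = tan(6) ≈ -0.291
RHS = tan(1) + tan(5) ≈ -1.823

Since LHS ≠ RHS, this pair disproves the claim.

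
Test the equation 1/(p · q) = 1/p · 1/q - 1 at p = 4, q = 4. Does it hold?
Fails

Substituting p = 4, q = 4:

LHS = 1/(4 · 4) = 1/16
RHS = 1/4 · 1/4 - 1 = -15/16

LHS ≠ RHS, so the equation does not hold at this point.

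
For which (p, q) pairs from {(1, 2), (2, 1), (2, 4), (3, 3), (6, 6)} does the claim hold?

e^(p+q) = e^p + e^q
Testing each pair:
(1, 2): LHS = e^3 ≈ 20.09, RHS = e + e^2 ≈ 10.11 → fails
(2, 1): LHS = e^3 ≈ 20.09, RHS = e + e^2 ≈ 10.11 → fails
(2, 4): LHS = e^6 ≈ 403.4, RHS = e^2 + e^4 ≈ 61.99 → fails
(3, 3): LHS = e^6 ≈ 403.4, RHS = 2·e^3 ≈ 40.17 → fails
(6, 6): LHS = e^12 ≈ 162754.8, RHS = 2·e^6 ≈ 806.9 → fails

No pair satisfies the claim.

Answer: None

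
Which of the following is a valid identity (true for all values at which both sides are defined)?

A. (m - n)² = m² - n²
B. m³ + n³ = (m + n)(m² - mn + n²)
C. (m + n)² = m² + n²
B

A: fails at (6, 7) — LHS = 1, RHS = -13.
B: holds — e.g. at (2, 4), both sides equal 72.
C: fails at (3, 5) — LHS = 64, RHS = 34.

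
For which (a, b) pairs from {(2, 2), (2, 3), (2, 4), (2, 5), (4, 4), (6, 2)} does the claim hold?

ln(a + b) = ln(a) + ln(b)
(2, 2)

Testing each pair:
(2, 2): LHS = ln(4) ≈ 1.386, RHS = 2·ln(2) ≈ 1.386 → holds
(2, 3): LHS = ln(5) ≈ 1.609, RHS = ln(2) + ln(3) ≈ 1.792 → fails
(2, 4): LHS = ln(6) ≈ 1.792, RHS = ln(2) + ln(4) ≈ 2.079 → fails
(2, 5): LHS = ln(7) ≈ 1.946, RHS = ln(2) + ln(5) ≈ 2.303 → fails
(4, 4): LHS = ln(8) ≈ 2.079, RHS = 2·ln(4) ≈ 2.773 → fails
(6, 2): LHS = ln(8) ≈ 2.079, RHS = ln(2) + ln(6) ≈ 2.485 → fails

1 of 6 pairs satisfies the claim.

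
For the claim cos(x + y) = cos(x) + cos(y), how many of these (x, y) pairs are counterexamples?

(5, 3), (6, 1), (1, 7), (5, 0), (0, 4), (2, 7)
6

Testing each pair:
(5, 3): LHS = cos(8) ≈ -0.1455, RHS = cos(3) + cos(5) ≈ -0.7063 → counterexample
(6, 1): LHS = cos(7) ≈ 0.7539, RHS = cos(1) + cos(6) ≈ 1.5 → counterexample
(1, 7): LHS = cos(8) ≈ -0.1455, RHS = cos(1) + cos(7) ≈ 1.294 → counterexample
(5, 0): LHS = cos(5) ≈ 0.2837, RHS = cos(5) + 1 ≈ 1.284 → counterexample
(0, 4): LHS = cos(4) ≈ -0.6536, RHS = cos(4) + 1 ≈ 0.3464 → counterexample
(2, 7): LHS = cos(9) ≈ -0.9111, RHS = cos(2) + cos(7) ≈ 0.3378 → counterexample

That makes 6 counterexamples.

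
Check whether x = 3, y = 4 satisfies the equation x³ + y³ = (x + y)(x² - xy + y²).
Substituting x = 3, y = 4:

LHS = 3³ + 4³ = 91
RHS = (3 + 4)(3² - 3·4 + 4²) = 91

LHS = RHS, so the equation holds at this point.

Answer: Holds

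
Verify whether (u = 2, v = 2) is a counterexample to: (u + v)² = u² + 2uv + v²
Substituting u = 2, v = 2:
LHS = (2 + 2)² = 16
RHS = 2² + 2·2·2 + 2² = 16

The sides agree, so this pair does not disprove the claim.

Answer: No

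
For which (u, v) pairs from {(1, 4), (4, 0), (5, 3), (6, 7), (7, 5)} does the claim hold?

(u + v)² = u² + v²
(4, 0)

Testing each pair:
(1, 4): LHS = 25, RHS = 17 → fails
(4, 0): LHS = 16, RHS = 16 → holds
(5, 3): LHS = 64, RHS = 34 → fails
(6, 7): LHS = 169, RHS = 85 → fails
(7, 5): LHS = 144, RHS = 74 → fails

1 of 5 pairs satisfies the claim.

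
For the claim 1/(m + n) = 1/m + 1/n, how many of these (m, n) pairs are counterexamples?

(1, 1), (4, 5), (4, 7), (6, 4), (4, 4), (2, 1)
6

Testing each pair:
(1, 1): LHS = 1/2, RHS = 2 → counterexample
(4, 5): LHS = 1/9, RHS = 9/20 → counterexample
(4, 7): LHS = 1/11, RHS = 11/28 → counterexample
(6, 4): LHS = 1/10, RHS = 5/12 → counterexample
(4, 4): LHS = 1/8, RHS = 1/2 → counterexample
(2, 1): LHS = 1/3, RHS = 3/2 → counterexample

That makes 6 counterexamples.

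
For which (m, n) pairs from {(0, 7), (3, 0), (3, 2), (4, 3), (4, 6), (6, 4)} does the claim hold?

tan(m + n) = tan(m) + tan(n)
(0, 7), (3, 0)

Testing each pair:
(0, 7): LHS = tan(7) ≈ 0.8714, RHS = tan(7) ≈ 0.8714 → holds
(3, 0): LHS = tan(3) ≈ -0.1425, RHS = tan(3) ≈ -0.1425 → holds
(3, 2): LHS = tan(5) ≈ -3.381, RHS = tan(2) + tan(3) ≈ -2.328 → fails
(4, 3): LHS = tan(7) ≈ 0.8714, RHS = tan(3) + tan(4) ≈ 1.015 → fails
(4, 6): LHS = tan(10) ≈ 0.6484, RHS = tan(6) + tan(4) ≈ 0.8668 → fails
(6, 4): LHS = tan(10) ≈ 0.6484, RHS = tan(6) + tan(4) ≈ 0.8668 → fails

2 of 6 pairs satisfy the claim.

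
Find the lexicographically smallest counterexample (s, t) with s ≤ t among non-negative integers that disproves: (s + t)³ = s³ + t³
At (0, 0): both sides equal 0, so it holds there.

Substituting (1, 1) into the claim:
LHS = (1 + 1)³ = 8
RHS = 1³ + 1³ = 2

Since LHS ≠ RHS, this pair disproves the claim, and no lexicographically smaller pair (s ≤ t, non-negative integers) does.

For instance (6, 7) is also a counterexample (LHS = 2197, RHS = 559), but it's lexicographically larger.

Answer: (s, t) = (1, 1)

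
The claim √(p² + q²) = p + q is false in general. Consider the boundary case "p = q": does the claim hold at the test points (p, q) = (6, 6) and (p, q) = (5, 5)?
No, fails at both test points

At (6, 6): LHS = 6·√(2) ≈ 8.485 ≠ RHS = 12
At (5, 5): LHS = 5·√(2) ≈ 7.071 ≠ RHS = 10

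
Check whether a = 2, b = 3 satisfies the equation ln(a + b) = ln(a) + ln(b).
Fails

Substituting a = 2, b = 3:

LHS = ln(2 + 3) = ln(5) ≈ 1.609
RHS = ln(2) + ln(3) ≈ 1.792

LHS ≠ RHS, so the equation does not hold at this point.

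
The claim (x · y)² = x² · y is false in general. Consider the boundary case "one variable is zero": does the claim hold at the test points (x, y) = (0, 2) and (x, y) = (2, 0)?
At (0, 2): LHS = 0, RHS = 0 → equal
At (2, 0): LHS = 0, RHS = 0 → equal

So the claim does hold at both of these boundary points, even though it is not an identity.

Answer: Yes, holds at both test points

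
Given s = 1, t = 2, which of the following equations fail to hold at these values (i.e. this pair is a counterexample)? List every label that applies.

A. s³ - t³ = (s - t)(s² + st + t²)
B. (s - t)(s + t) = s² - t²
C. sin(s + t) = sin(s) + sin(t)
Evaluating each claim at the given values:
A. LHS = -7, RHS = -7 → holds here (LHS = RHS)
B. LHS = -3, RHS = -3 → holds here (LHS = RHS)
C. LHS = sin(3) ≈ 0.1411, RHS = sin(1) + sin(2) ≈ 1.751 → fails here (LHS ≠ RHS)

Answer: C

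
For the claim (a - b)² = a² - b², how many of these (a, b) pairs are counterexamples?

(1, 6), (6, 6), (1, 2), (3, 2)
3

Testing each pair:
(1, 6): LHS = 25, RHS = -35 → counterexample
(6, 6): LHS = 0, RHS = 0 → satisfies claim
(1, 2): LHS = 1, RHS = -3 → counterexample
(3, 2): LHS = 1, RHS = 5 → counterexample

That makes 3 counterexamples.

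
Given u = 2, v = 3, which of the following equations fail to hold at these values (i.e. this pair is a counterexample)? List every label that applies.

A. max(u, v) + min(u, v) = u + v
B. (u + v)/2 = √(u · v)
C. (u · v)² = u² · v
Evaluating each claim at the given values:
A. LHS = 5, RHS = 5 → holds here (LHS = RHS)
B. LHS = 5/2, RHS = √(6) ≈ 2.449 → fails here (LHS ≠ RHS)
C. LHS = 36, RHS = 12 → fails here (LHS ≠ RHS)

Answer: B, C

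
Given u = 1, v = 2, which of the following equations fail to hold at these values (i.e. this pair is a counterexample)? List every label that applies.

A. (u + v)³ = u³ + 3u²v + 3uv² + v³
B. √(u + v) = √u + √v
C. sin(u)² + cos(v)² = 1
Evaluating each claim at the given values:
A. LHS = 27, RHS = 27 → holds here (LHS = RHS)
B. LHS = √(3) ≈ 1.732, RHS = 1 + √(2) ≈ 2.414 → fails here (LHS ≠ RHS)
C. LHS = cos(2)² + sin(1)² ≈ 0.8813, RHS = 1 → fails here (LHS ≠ RHS)

Answer: B, C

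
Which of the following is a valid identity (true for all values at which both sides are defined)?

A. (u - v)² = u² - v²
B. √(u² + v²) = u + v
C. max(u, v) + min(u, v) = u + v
C

A: fails at (4, 5) — LHS = 1, RHS = -9.
B: fails at (3, 3) — LHS = 3·√(2) ≈ 4.243, RHS = 6.
C: holds — e.g. at (2, 7), both sides equal 9.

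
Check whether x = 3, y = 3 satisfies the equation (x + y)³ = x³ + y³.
Fails

Substituting x = 3, y = 3:

LHS = (3 + 3)³ = 216
RHS = 3³ + 3³ = 54

LHS ≠ RHS, so the equation does not hold at this point.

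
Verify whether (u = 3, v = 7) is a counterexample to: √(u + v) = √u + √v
Yes

Substituting u = 3, v = 7:
LHS = √(3 + 7) = √(10) ≈ 3.162
RHS = √3 + √7 = √(3) + √(7) ≈ 4.378

Since LHS ≠ RHS, this pair disproves the claim.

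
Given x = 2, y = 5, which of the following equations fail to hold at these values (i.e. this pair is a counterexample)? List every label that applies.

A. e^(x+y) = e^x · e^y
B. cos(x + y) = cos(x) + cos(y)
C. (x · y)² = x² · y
B, C

Evaluating each claim at the given values:
A. LHS = e^7 ≈ 1097, RHS = e^7 ≈ 1097 → holds here (LHS = RHS)
B. LHS = cos(7) ≈ 0.7539, RHS = cos(2) + cos(5) ≈ -0.1325 → fails here (LHS ≠ RHS)
C. LHS = 100, RHS = 20 → fails here (LHS ≠ RHS)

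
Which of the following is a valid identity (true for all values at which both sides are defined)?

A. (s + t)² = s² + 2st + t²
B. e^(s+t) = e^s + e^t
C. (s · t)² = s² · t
A

A: holds — e.g. at (6, 7), both sides equal 169.
B: fails at (4, 6) — LHS = e^10 ≈ 22026.5, RHS = e^4 + e^6 ≈ 458.
C: fails at (1, 4) — LHS = 16, RHS = 4.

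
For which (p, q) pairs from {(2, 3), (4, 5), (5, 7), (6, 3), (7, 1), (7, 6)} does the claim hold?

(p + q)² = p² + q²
Testing each pair:
(2, 3): LHS = 25, RHS = 13 → fails
(4, 5): LHS = 81, RHS = 41 → fails
(5, 7): LHS = 144, RHS = 74 → fails
(6, 3): LHS = 81, RHS = 45 → fails
(7, 1): LHS = 64, RHS = 50 → fails
(7, 6): LHS = 169, RHS = 85 → fails

No pair satisfies the claim.

Answer: None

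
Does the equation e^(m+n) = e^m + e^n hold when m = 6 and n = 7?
Fails

Substituting m = 6, n = 7:

LHS = e^(6+7) = e^13 ≈ 442413.4
RHS = e^6 + e^7 ≈ 1500

LHS ≠ RHS, so the equation does not hold at this point.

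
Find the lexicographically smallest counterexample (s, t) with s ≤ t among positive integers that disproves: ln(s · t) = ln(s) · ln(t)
At (1, 1): both sides equal 0, so it holds there.

Substituting (1, 2) into the claim:
LHS = ln(1 · 2) = ln(2) ≈ 0.6931
RHS = ln(1) · ln(2) = 0

Since LHS ≠ RHS, this pair disproves the claim, and no lexicographically smaller pair (s ≤ t, positive integers) does.

For instance (5, 8) is also a counterexample (LHS = ln(40) ≈ 3.689, RHS = ln(5)·ln(8) ≈ 3.347), but it's lexicographically larger.

Answer: (s, t) = (1, 2)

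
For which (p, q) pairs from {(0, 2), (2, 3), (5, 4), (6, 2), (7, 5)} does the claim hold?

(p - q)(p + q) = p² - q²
Testing each pair:
(0, 2): LHS = -4, RHS = -4 → holds
(2, 3): LHS = -5, RHS = -5 → holds
(5, 4): LHS = 9, RHS = 9 → holds
(6, 2): LHS = 32, RHS = 32 → holds
(7, 5): LHS = 24, RHS = 24 → holds

Every pair satisfies the claim.

Answer: All pairs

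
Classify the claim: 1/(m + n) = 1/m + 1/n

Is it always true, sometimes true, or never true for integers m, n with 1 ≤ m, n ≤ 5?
Never true

The claim fails for every pair in the range. For instance at (m, n) = (5, 5): LHS = 1/10, RHS = 2/5.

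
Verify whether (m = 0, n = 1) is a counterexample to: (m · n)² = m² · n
Substituting m = 0, n = 1:
LHS = (0 · 1)² = 0
RHS = 0² · 1 = 0

The sides agree, so this pair does not disprove the claim.

Answer: No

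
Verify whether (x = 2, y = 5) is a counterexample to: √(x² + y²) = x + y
Yes

Substituting x = 2, y = 5:
LHS = √(2² + 5²) = √(29) ≈ 5.385
RHS = 2 + 5 = 7

Since LHS ≠ RHS, this pair disproves the claim.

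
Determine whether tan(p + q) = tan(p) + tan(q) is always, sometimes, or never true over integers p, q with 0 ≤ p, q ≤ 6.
It holds at (p, q) = (5, 0) (both sides equal tan(5) ≈ -3.381), but fails at (p, q) = (2, 1) (LHS = tan(3) ≈ -0.1425, RHS = tan(2) + tan(1) ≈ -0.6276).

Answer: Sometimes true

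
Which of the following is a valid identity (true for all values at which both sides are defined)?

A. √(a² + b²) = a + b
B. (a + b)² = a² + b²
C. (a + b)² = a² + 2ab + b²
A: fails at (5, 5) — LHS = 5·√(2) ≈ 7.071, RHS = 10.
B: fails at (3, 7) — LHS = 100, RHS = 58.
C: holds — e.g. at (1, 4), both sides equal 25.

Answer: C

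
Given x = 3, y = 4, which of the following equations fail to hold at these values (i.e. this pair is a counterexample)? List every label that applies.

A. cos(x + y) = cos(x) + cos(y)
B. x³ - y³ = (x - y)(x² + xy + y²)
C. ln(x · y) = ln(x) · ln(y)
A, C

Evaluating each claim at the given values:
A. LHS = cos(7) ≈ 0.7539, RHS = cos(3) + cos(4) ≈ -1.644 → fails here (LHS ≠ RHS)
B. LHS = -37, RHS = -37 → holds here (LHS = RHS)
C. LHS = ln(12) ≈ 2.485, RHS = ln(3)·ln(4) ≈ 1.523 → fails here (LHS ≠ RHS)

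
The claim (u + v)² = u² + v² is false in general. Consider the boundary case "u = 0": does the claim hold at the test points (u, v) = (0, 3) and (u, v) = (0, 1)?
At (0, 3): LHS = 9, RHS = 9 → equal
At (0, 1): LHS = 1, RHS = 1 → equal

So the claim does hold at both of these boundary points, even though it is not an identity.

Answer: Yes, holds at both test points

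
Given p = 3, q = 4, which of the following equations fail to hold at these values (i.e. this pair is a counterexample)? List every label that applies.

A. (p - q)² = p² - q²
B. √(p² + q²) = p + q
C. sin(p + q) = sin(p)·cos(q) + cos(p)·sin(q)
Evaluating each claim at the given values:
A. LHS = 1, RHS = -7 → fails here (LHS ≠ RHS)
B. LHS = 5, RHS = 7 → fails here (LHS ≠ RHS)
C. LHS = sin(7) ≈ 0.657, RHS = sin(3)·cos(4) + sin(4)·cos(3) ≈ 0.657 → holds here (LHS = RHS)

Answer: A, B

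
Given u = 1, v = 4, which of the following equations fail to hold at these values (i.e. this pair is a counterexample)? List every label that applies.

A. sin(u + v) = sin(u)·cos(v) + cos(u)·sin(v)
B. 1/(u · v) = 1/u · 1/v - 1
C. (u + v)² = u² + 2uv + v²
B

Evaluating each claim at the given values:
A. LHS = sin(5) ≈ -0.9589, RHS = sin(1)·cos(4) + sin(4)·cos(1) ≈ -0.9589 → holds here (LHS = RHS)
B. LHS = 1/4, RHS = -3/4 → fails here (LHS ≠ RHS)
C. LHS = 25, RHS = 25 → holds here (LHS = RHS)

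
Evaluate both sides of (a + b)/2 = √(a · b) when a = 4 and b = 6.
LHS = (4 + 6)/2 = 5
RHS = √(4 · 6) = 2·√(6) ≈ 4.899

LHS ≠ RHS (they differ by about 0.101), so the equation does not hold here.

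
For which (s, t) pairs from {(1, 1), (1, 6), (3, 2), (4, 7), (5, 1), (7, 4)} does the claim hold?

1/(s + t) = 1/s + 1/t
None

Testing each pair:
(1, 1): LHS = 1/2, RHS = 2 → fails
(1, 6): LHS = 1/7, RHS = 7/6 → fails
(3, 2): LHS = 1/5, RHS = 5/6 → fails
(4, 7): LHS = 1/11, RHS = 11/28 → fails
(5, 1): LHS = 1/6, RHS = 6/5 → fails
(7, 4): LHS = 1/11, RHS = 11/28 → fails

No pair satisfies the claim.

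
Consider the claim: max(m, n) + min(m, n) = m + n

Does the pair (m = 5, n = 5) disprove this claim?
Substituting m = 5, n = 5:
LHS = max(5, 5) + min(5, 5) = 10
RHS = 5 + 5 = 10

The sides agree, so this pair does not disprove the claim.

Answer: No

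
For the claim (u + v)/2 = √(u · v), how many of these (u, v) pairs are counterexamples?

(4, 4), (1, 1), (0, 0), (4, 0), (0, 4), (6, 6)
2

Testing each pair:
(4, 4): LHS = 4, RHS = 4 → satisfies claim
(1, 1): LHS = 1, RHS = 1 → satisfies claim
(0, 0): LHS = 0, RHS = 0 → satisfies claim
(4, 0): LHS = 2, RHS = 0 → counterexample
(0, 4): LHS = 2, RHS = 0 → counterexample
(6, 6): LHS = 6, RHS = 6 → satisfies claim

That makes 2 counterexamples.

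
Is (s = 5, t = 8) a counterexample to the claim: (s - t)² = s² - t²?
Substituting s = 5, t = 8:
LHS = (5 - 8)² = 9
RHS = 5² - 8² = -39

Since LHS ≠ RHS, this pair disproves the claim.

Answer: Yes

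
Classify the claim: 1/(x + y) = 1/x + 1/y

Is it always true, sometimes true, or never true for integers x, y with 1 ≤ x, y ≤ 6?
Never true

The claim fails for every pair in the range. For instance at (x, y) = (6, 1): LHS = 1/7, RHS = 7/6.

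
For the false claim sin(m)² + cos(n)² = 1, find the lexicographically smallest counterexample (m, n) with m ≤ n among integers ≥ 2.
(m, n) = (2, 3)

Substituting (2, 3) into the claim:
LHS = sin(2)² + cos(3)² ≈ 1.807
RHS = 1

Since LHS ≠ RHS, this pair disproves the claim, and no lexicographically smaller pair (m ≤ n, integers ≥ 2) does.

For instance (3, 4) is also a counterexample (LHS = sin(3)² + cos(4)² ≈ 0.4472, RHS = 1), but it's lexicographically larger.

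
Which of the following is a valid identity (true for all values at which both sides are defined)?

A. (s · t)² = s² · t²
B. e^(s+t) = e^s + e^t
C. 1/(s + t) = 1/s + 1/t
A: holds — e.g. at (1, 4), both sides equal 16.
B: fails at (0, 1) — LHS = e ≈ 2.718, RHS = 1 + e ≈ 3.718.
C: fails at (3, 7) — LHS = 1/10, RHS = 10/21.

Answer: A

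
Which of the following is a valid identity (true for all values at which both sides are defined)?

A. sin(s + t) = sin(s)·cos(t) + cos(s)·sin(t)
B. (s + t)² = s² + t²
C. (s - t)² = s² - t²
A: holds — e.g. at (3, 7), both sides equal sin(10) ≈ -0.544.
B: fails at (6, 7) — LHS = 169, RHS = 85.
C: fails at (1, 2) — LHS = 1, RHS = -3.

Answer: A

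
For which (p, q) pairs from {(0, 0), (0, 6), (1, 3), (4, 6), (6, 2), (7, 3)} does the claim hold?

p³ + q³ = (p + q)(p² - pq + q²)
All pairs

Testing each pair:
(0, 0): LHS = 0, RHS = 0 → holds
(0, 6): LHS = 216, RHS = 216 → holds
(1, 3): LHS = 28, RHS = 28 → holds
(4, 6): LHS = 280, RHS = 280 → holds
(6, 2): LHS = 224, RHS = 224 → holds
(7, 3): LHS = 370, RHS = 370 → holds

Every pair satisfies the claim.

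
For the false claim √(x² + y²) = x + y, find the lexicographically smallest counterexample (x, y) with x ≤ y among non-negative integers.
Substituting (1, 1) into the claim:
LHS = √(1² + 1²) = √(2) ≈ 1.414
RHS = 1 + 1 = 2

Since LHS ≠ RHS, this pair disproves the claim, and no lexicographically smaller pair (x ≤ y, non-negative integers) does.

For instance (4, 7) is also a counterexample (LHS = √(65) ≈ 8.062, RHS = 11), but it's lexicographically larger.

Answer: (x, y) = (1, 1)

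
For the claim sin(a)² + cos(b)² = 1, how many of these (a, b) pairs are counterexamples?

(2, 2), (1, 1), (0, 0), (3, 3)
Testing each pair:
(2, 2): LHS = cos(2)² + sin(2)² = 1, RHS = 1 → satisfies claim
(1, 1): LHS = cos(1)² + sin(1)² = 1, RHS = 1 → satisfies claim
(0, 0): LHS = 1, RHS = 1 → satisfies claim
(3, 3): LHS = sin(3)² + cos(3)² = 1, RHS = 1 → satisfies claim

That makes 0 counterexamples.

Answer: 0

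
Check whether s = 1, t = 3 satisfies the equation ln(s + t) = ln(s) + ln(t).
Substituting s = 1, t = 3:

LHS = ln(1 + 3) = ln(4) ≈ 1.386
RHS = ln(1) + ln(3) = ln(3) ≈ 1.099

LHS ≠ RHS, so the equation does not hold at this point.

Answer: Fails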